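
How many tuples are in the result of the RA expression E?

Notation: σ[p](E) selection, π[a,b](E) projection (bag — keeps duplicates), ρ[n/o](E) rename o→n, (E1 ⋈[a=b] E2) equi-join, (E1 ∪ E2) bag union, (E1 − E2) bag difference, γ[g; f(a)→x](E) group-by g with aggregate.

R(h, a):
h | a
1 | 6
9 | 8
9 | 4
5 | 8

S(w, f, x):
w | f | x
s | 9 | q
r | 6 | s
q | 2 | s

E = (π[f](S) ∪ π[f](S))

Row counts bottom-up:
  S → 3
  π[f](S) → 3
  S → 3
  π[f](S) → 3
  (π[f](S) ∪ π[f](S)) → 6

|E| = 6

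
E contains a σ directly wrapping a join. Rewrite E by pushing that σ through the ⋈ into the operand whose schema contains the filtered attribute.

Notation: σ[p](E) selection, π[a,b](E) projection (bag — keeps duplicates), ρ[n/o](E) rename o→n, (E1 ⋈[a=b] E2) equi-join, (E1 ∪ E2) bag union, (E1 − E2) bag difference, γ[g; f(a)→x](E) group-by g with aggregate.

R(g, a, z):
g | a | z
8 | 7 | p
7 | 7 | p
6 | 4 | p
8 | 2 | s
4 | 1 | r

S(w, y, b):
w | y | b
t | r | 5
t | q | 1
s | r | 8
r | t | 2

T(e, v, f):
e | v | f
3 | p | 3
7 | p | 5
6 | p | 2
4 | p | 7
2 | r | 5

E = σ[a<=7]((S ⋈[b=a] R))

σ filters on a, owned by the right side.
E' = (S ⋈[b=a] σ[a<=7](R))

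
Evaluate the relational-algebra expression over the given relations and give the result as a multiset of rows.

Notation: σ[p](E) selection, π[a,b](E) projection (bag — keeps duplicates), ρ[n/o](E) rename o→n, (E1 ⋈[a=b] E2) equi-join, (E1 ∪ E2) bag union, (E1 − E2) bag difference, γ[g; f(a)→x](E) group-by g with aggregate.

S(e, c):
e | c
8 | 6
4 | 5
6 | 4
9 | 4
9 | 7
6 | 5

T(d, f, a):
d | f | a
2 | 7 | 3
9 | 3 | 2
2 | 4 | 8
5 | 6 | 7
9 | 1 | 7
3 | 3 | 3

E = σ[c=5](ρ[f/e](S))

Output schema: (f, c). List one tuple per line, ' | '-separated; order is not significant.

Row counts bottom-up:
  S → 6
  ρ[f/e](S) → 6
  σ[c=5](ρ[f/e](S)) → 2

== RESULT ==
f | c
4 | 5
6 | 5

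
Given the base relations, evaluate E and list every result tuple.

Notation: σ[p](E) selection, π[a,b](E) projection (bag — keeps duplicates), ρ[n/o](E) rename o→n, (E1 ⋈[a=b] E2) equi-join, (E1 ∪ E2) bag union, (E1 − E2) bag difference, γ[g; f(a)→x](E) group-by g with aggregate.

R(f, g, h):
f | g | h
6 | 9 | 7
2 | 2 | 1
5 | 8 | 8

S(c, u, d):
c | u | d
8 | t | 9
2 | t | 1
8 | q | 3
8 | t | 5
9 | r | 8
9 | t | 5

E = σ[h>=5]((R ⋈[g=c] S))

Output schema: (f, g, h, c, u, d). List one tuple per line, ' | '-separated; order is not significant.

Subexpression sizes:
  R → 3
  S → 6
  (R ⋈[g=c] S) → 6
  σ[h>=5]((R ⋈[g=c] S)) → 5

== RESULT ==
f | g | h | c | u | d
5 | 8 | 8 | 8 | q | 3
5 | 8 | 8 | 8 | t | 5
5 | 8 | 8 | 8 | t | 9
6 | 9 | 7 | 9 | r | 8
6 | 9 | 7 | 9 | t | 5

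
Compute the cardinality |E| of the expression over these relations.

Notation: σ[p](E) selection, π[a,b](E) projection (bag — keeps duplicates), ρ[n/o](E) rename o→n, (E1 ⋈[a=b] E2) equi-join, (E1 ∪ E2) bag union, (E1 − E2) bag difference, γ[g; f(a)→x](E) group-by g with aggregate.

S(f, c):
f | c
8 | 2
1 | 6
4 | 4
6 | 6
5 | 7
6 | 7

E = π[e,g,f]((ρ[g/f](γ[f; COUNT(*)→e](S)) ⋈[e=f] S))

Row counts bottom-up:
  S → 6
  γ[f; COUNT(*)→e](S) → 5
  ρ[g/f](γ[f; COUNT(*)→e](S)) → 5
  S → 6
  (ρ[g/f](γ[f; COUNT(*)→e](S)) ⋈[e=f] S) → 4
  π[e,g,f]((ρ[g/f](γ[f; COUNT(*)→e](S)) ⋈[e=f] S)) → 4

|E| = 4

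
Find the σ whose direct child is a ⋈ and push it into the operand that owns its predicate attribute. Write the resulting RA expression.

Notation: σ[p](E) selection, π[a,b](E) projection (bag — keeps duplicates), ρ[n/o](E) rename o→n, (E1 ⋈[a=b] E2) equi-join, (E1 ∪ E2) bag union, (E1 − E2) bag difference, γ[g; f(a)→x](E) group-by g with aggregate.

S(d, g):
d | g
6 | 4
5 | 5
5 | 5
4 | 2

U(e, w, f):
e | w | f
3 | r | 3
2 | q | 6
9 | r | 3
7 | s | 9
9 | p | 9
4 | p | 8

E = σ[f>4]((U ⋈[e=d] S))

σ filters on f, owned by the left side.
E' = (σ[f>4](U) ⋈[e=d] S)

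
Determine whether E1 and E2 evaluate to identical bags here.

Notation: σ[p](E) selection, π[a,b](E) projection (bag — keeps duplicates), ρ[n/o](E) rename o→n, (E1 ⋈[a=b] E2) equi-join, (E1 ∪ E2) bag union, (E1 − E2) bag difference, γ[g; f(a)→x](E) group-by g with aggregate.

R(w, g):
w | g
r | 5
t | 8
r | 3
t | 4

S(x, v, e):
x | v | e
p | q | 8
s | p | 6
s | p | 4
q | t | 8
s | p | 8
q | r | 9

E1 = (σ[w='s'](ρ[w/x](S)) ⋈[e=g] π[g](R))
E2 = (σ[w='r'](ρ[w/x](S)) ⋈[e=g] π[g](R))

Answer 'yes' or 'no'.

E1 per-node cardinality:
  S → 6
  ρ[w/x](S) → 6
  σ[w='s'](ρ[w/x](S)) → 3
  R → 4
  π[g](R) → 4
  (σ[w='s'](ρ[w/x](S)) ⋈[e=g] π[g](R)) → 2
E2 per-node cardinality:
  S → 6
  ρ[w/x](S) → 6
  σ[w='r'](ρ[w/x](S)) → 0
  R → 4
  π[g](R) → 4
  (σ[w='r'](ρ[w/x](S)) ⋈[e=g] π[g](R)) → 0

E1 result:
w | v | e | g
s | p | 4 | 4
s | p | 8 | 8
E2 result:
w | v | e | g
(0 rows)
Witness: ('s', 'p', 8, 8) appears 1× in E1 but 0× in E2.

no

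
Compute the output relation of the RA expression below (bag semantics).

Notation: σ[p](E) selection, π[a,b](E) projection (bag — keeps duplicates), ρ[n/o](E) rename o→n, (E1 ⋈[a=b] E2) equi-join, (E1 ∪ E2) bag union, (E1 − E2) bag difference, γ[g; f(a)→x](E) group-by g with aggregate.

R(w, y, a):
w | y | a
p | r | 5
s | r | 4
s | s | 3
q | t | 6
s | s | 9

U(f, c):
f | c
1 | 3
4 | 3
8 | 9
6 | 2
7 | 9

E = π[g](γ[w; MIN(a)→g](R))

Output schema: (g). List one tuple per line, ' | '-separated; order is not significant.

Row counts bottom-up:
  R → 5
  γ[w; MIN(a)→g](R) → 3
  π[g](γ[w; MIN(a)→g](R)) → 3

== RESULT ==
g
3
5
6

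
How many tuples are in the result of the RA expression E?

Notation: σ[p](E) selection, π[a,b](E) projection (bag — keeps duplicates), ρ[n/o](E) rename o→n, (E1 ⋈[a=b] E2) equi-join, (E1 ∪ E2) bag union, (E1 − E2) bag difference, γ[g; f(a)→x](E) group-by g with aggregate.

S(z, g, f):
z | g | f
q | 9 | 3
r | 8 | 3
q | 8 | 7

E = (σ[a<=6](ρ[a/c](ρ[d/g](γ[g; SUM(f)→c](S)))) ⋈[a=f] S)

Per-node cardinality:
  S → 3
  γ[g; SUM(f)→c](S) → 2
  ρ[d/g](γ[g; SUM(f)→c](S)) → 2
  ρ[a/c](ρ[d/g](γ[g; SUM(f)→c](S))) → 2
  σ[a<=6](ρ[a/c](ρ[d/g](γ[g; SUM(f)→c](S)))) → 1
  S → 3
  (σ[a<=6](ρ[a/c](ρ[d/g](γ[g; SUM(f)→c](S)))) ⋈[a=f] S) → 2

|E| = 2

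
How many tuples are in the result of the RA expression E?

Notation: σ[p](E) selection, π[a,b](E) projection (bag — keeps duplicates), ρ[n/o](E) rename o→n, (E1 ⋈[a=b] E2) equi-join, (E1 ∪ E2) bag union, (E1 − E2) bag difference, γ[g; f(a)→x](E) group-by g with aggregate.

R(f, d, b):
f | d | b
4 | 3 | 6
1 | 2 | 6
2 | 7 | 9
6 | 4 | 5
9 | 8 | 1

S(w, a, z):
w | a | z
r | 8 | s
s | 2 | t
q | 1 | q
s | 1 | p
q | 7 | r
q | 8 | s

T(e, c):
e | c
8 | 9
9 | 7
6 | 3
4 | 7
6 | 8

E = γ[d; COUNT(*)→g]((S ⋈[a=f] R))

Subexpression sizes:
  S → 6
  R → 5
  (S ⋈[a=f] R) → 3
  γ[d; COUNT(*)→g]((S ⋈[a=f] R)) → 2

|E| = 2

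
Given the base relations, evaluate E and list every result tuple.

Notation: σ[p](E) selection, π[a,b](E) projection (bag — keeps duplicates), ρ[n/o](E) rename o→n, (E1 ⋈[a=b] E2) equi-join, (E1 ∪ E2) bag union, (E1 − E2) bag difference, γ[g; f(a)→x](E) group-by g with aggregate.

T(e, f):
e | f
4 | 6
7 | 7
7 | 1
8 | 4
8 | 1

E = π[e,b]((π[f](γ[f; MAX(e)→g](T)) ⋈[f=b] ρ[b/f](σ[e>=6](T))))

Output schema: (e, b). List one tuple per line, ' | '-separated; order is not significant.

Per-node cardinality:
  T → 5
  γ[f; MAX(e)→g](T) → 4
  π[f](γ[f; MAX(e)→g](T)) → 4
  T → 5
  σ[e>=6](T) → 4
  ρ[b/f](σ[e>=6](T)) → 4
  (π[f](γ[f; MAX(e)→g](T)) ⋈[f=b] ρ[b/f](σ[e>=6](T))) → 4
  π[e,b]((π[f](γ[f; MAX(e)→g](T)) ⋈[f=b] ρ[b/f](σ[e>=6](T)))) → 4

== RESULT ==
e | b
7 | 1
7 | 7
8 | 1
8 | 4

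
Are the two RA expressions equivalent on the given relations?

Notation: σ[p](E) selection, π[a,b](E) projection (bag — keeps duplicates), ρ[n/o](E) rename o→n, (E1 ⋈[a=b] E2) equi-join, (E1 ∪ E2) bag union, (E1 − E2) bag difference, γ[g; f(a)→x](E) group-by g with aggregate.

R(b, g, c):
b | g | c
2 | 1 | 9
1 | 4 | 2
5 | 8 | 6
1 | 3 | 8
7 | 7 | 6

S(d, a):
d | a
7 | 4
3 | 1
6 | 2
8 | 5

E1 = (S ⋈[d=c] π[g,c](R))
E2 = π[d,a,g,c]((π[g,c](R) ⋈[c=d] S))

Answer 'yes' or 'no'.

E1 subexpression sizes:
  S → 4
  R → 5
  π[g,c](R) → 5
  (S ⋈[d=c] π[g,c](R)) → 3
E2 subexpression sizes:
  R → 5
  π[g,c](R) → 5
  S → 4
  (π[g,c](R) ⋈[c=d] S) → 3
  π[d,a,g,c]((π[g,c](R) ⋈[c=d] S)) → 3

E1 and E2 produce the same multiset:
d | a | g | c
6 | 2 | 7 | 6
6 | 2 | 8 | 6
8 | 5 | 3 | 8

yes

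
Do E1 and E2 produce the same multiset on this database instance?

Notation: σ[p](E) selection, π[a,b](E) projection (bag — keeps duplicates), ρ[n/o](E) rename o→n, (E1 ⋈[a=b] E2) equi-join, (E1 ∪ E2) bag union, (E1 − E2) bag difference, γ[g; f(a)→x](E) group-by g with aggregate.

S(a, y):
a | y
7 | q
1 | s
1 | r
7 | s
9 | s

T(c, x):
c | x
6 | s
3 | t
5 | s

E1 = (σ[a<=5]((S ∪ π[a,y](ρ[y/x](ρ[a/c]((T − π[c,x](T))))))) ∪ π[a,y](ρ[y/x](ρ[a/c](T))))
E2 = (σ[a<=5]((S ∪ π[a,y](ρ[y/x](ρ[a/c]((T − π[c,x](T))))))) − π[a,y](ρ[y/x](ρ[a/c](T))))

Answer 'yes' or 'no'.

E1 stepwise |·|:
  S → 5
  T → 3
  T → 3
  π[c,x](T) → 3
  (T − π[c,x](T)) → 0
  ρ[a/c]((T − π[c,x](T))) → 0
  ρ[y/x](ρ[a/c]((T − π[c,x](T)))) → 0
  π[a,y](ρ[y/x](ρ[a/c]((T − π[c,x](T))))) → 0
  (S ∪ π[a,y](ρ[y/x](ρ[a/c]((T − π[c,x](T)))))) → 5
  σ[a<=5]((S ∪ π[a,y](ρ[y/x](ρ[a/c]((T − π[c,x](T))))))) → 2
  T → 3
  ρ[a/c](T) → 3
  ρ[y/x](ρ[a/c](T)) → 3
  π[a,y](ρ[y/x](ρ[a/c](T))) → 3
  (σ[a<=5]((S ∪ π[a,y](ρ[y/x](ρ[a/c]((T − π[c,x](T))))))) ∪ π[a,y](ρ[y/x](ρ[a/c](T)))) → 5
E2 stepwise |·|:
  S → 5
  T → 3
  T → 3
  π[c,x](T) → 3
  (T − π[c,x](T)) → 0
  ρ[a/c]((T − π[c,x](T))) → 0
  ρ[y/x](ρ[a/c]((T − π[c,x](T)))) → 0
  π[a,y](ρ[y/x](ρ[a/c]((T − π[c,x](T))))) → 0
  (S ∪ π[a,y](ρ[y/x](ρ[a/c]((T − π[c,x](T)))))) → 5
  σ[a<=5]((S ∪ π[a,y](ρ[y/x](ρ[a/c]((T − π[c,x](T))))))) → 2
  T → 3
  ρ[a/c](T) → 3
  ρ[y/x](ρ[a/c](T)) → 3
  π[a,y](ρ[y/x](ρ[a/c](T))) → 3
  (σ[a<=5]((S ∪ π[a,y](ρ[y/x](ρ[a/c]((T − π[c,x](T))))))) − π[a,y](ρ[y/x](ρ[a/c](T)))) → 2

E1 result:
a | y
1 | r
1 | s
3 | t
5 | s
6 | s
E2 result:
a | y
1 | r
1 | s
Witness: (5, 's') appears 1× in E1 but 0× in E2.

no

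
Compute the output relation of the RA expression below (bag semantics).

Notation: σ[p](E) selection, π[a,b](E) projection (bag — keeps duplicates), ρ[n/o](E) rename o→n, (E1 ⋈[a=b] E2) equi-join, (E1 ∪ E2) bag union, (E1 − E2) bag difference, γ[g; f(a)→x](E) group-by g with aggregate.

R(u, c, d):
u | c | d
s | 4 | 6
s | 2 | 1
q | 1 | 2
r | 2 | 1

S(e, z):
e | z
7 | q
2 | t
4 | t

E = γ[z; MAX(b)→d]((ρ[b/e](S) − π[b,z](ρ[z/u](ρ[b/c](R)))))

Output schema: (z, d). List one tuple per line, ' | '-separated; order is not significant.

Stepwise |·|:
  S → 3
  ρ[b/e](S) → 3
  R → 4
  ρ[b/c](R) → 4
  ρ[z/u](ρ[b/c](R)) → 4
  π[b,z](ρ[z/u](ρ[b/c](R))) → 4
  (ρ[b/e](S) − π[b,z](ρ[z/u](ρ[b/c](R)))) → 3
  γ[z; MAX(b)→d]((ρ[b/e](S) − π[b,z](ρ[z/u](ρ[b/c](R))))) → 2

== RESULT ==
z | d
q | 7
t | 4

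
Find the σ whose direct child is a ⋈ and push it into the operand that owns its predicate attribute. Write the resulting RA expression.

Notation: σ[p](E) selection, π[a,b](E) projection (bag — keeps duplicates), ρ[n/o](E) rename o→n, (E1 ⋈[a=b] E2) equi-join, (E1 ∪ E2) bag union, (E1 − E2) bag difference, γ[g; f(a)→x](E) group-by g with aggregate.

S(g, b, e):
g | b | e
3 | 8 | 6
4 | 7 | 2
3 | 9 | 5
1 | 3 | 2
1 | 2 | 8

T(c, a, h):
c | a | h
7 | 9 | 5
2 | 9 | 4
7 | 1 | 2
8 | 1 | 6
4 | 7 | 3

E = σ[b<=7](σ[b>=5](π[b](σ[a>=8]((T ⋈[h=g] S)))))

σ filters on a, owned by the left side.
E' = σ[b<=7](σ[b>=5](π[b]((σ[a>=8](T) ⋈[h=g] S))))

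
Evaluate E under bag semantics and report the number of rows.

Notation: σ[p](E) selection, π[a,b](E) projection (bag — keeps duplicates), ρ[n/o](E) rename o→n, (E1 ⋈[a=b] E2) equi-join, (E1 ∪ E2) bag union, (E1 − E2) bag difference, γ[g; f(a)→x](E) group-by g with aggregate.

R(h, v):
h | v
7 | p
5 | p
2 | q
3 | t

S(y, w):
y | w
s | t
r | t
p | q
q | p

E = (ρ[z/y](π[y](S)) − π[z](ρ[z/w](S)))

Per-node cardinality:
  S → 4
  π[y](S) → 4
  ρ[z/y](π[y](S)) → 4
  S → 4
  ρ[z/w](S) → 4
  π[z](ρ[z/w](S)) → 4
  (ρ[z/y](π[y](S)) − π[z](ρ[z/w](S))) → 2

|E| = 2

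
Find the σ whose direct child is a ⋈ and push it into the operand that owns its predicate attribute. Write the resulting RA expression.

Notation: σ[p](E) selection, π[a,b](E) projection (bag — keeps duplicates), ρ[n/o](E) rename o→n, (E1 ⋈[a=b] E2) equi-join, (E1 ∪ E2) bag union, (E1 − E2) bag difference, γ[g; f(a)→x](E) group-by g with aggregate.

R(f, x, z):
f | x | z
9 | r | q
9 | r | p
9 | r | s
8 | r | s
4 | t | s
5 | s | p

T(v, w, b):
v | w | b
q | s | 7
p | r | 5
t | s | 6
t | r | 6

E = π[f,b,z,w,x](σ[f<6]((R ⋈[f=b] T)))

σ filters on f, owned by the left side.
E' = π[f,b,z,w,x]((σ[f<6](R) ⋈[f=b] T))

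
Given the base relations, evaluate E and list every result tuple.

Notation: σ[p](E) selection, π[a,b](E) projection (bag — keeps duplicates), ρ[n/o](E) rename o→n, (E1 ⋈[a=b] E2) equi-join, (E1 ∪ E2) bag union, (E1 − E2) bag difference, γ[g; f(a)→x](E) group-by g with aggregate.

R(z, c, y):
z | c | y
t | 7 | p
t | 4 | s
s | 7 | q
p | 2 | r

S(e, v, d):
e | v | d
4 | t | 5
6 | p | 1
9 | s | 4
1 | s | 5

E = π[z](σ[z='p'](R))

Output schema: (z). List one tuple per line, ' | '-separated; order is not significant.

Row counts bottom-up:
  R → 4
  σ[z='p'](R) → 1
  π[z](σ[z='p'](R)) → 1

== RESULT ==
z
p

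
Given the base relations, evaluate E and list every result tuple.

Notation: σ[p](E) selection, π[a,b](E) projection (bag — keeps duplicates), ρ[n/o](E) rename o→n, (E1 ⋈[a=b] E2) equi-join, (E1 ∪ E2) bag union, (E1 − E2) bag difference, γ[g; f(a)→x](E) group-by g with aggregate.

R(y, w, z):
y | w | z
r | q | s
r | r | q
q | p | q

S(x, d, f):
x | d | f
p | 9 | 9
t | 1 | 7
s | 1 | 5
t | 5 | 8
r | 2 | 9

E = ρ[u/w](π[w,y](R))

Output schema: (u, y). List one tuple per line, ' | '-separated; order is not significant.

Stepwise |·|:
  R → 3
  π[w,y](R) → 3
  ρ[u/w](π[w,y](R)) → 3

== RESULT ==
u | y
p | q
q | r
r | r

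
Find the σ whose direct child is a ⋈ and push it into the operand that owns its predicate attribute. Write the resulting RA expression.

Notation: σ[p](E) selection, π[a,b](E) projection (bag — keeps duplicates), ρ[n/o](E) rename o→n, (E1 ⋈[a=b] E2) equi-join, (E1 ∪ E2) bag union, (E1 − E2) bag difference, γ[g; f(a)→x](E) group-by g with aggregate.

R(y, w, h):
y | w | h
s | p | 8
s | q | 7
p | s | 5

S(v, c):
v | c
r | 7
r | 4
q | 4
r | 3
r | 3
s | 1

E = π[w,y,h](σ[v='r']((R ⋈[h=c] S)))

σ filters on v, owned by the right side.
E' = π[w,y,h]((R ⋈[h=c] σ[v='r'](S)))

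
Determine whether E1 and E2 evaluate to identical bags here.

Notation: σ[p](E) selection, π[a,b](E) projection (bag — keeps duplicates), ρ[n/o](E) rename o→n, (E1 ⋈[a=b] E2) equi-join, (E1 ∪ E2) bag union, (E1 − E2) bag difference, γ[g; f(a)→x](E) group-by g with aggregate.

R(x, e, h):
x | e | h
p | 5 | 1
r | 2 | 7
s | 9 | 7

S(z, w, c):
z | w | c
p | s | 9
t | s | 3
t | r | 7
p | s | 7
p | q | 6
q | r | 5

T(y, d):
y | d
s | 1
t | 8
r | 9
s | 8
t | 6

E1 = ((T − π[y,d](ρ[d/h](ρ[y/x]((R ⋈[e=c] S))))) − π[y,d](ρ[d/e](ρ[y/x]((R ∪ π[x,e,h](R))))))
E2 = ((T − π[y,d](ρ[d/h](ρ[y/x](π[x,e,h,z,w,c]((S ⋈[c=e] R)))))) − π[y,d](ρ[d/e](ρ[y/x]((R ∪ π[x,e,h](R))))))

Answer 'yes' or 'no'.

E1 stepwise |·|:
  T → 5
  R → 3
  S → 6
  (R ⋈[e=c] S) → 2
  ρ[y/x]((R ⋈[e=c] S)) → 2
  ρ[d/h](ρ[y/x]((R ⋈[e=c] S))) → 2
  π[y,d](ρ[d/h](ρ[y/x]((R ⋈[e=c] S)))) → 2
  (T − π[y,d](ρ[d/h](ρ[y/x]((R ⋈[e=c] S))))) → 5
  R → 3
  R → 3
  π[x,e,h](R) → 3
  (R ∪ π[x,e,h](R)) → 6
  ρ[y/x]((R ∪ π[x,e,h](R))) → 6
  ρ[d/e](ρ[y/x]((R ∪ π[x,e,h](R)))) → 6
  π[y,d](ρ[d/e](ρ[y/x]((R ∪ π[x,e,h](R))))) → 6
  ((T − π[y,d](ρ[d/h](ρ[y/x]((R ⋈[e=c] S))))) − π[y,d](ρ[d/e](ρ[y/x]((R ∪ π[x,e,h](R)))))) → 5
E2 stepwise |·|:
  T → 5
  S → 6
  R → 3
  (S ⋈[c=e] R) → 2
  π[x,e,h,z,w,c]((S ⋈[c=e] R)) → 2
  ρ[y/x](π[x,e,h,z,w,c]((S ⋈[c=e] R))) → 2
  ρ[d/h](ρ[y/x](π[x,e,h,z,w,c]((S ⋈[c=e] R)))) → 2
  π[y,d](ρ[d/h](ρ[y/x](π[x,e,h,z,w,c]((S ⋈[c=e] R))))) → 2
  (T − π[y,d](ρ[d/h](ρ[y/x](π[x,e,h,z,w,c]((S ⋈[c=e] R)))))) → 5
  R → 3
  R → 3
  π[x,e,h](R) → 3
  (R ∪ π[x,e,h](R)) → 6
  ρ[y/x]((R ∪ π[x,e,h](R))) → 6
  ρ[d/e](ρ[y/x]((R ∪ π[x,e,h](R)))) → 6
  π[y,d](ρ[d/e](ρ[y/x]((R ∪ π[x,e,h](R))))) → 6
  ((T − π[y,d](ρ[d/h](ρ[y/x](π[x,e,h,z,w,c]((S ⋈[c=e] R)))))) − π[y,d](ρ[d/e](ρ[y/x]((R ∪ π[x,e,h](R)))))) → 5

E1 and E2 produce the same multiset:
y | d
r | 9
s | 1
s | 8
t | 6
t | 8

yes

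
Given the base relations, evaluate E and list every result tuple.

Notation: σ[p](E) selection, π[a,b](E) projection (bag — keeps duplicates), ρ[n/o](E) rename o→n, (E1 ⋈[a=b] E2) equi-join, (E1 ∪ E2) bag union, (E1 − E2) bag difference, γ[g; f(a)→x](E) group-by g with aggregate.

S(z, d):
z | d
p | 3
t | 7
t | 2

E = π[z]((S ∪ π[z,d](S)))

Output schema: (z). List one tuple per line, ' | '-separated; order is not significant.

Row counts bottom-up:
  S → 3
  S → 3
  π[z,d](S) → 3
  (S ∪ π[z,d](S)) → 6
  π[z]((S ∪ π[z,d](S))) → 6

== RESULT ==
z
p
p
t
t
t
t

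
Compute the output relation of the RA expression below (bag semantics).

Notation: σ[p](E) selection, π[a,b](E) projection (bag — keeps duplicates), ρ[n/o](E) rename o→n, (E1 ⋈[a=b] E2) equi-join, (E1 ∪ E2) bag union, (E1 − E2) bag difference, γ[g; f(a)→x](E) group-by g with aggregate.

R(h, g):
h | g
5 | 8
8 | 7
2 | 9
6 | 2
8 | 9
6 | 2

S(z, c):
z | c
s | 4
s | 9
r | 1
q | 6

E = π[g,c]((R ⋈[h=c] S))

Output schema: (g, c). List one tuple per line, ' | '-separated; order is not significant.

Stepwise |·|:
  R → 6
  S → 4
  (R ⋈[h=c] S) → 2
  π[g,c]((R ⋈[h=c] S)) → 2

== RESULT ==
g | c
2 | 6
2 | 6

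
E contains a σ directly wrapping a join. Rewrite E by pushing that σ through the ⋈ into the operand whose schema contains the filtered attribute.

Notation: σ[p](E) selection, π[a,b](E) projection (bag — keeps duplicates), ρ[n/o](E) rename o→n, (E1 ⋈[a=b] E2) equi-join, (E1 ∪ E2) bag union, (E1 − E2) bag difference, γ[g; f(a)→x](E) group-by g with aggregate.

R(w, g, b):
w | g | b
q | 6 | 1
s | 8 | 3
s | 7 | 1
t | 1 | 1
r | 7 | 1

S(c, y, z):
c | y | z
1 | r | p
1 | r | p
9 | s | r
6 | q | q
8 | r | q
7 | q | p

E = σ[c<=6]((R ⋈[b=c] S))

σ filters on c, owned by the right side.
E' = (R ⋈[b=c] σ[c<=6](S))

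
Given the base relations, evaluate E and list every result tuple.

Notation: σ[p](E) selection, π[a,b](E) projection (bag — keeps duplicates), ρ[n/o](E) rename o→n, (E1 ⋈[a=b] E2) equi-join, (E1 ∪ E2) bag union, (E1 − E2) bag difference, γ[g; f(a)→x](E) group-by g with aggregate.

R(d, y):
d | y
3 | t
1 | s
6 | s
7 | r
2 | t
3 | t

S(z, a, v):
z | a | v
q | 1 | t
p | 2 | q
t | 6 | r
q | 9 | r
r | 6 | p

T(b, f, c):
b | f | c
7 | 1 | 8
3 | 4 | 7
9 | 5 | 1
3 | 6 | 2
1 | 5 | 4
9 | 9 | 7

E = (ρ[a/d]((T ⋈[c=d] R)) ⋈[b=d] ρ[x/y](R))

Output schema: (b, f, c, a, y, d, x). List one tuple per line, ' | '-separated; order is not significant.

Subexpression sizes:
  T → 6
  R → 6
  (T ⋈[c=d] R) → 4
  ρ[a/d]((T ⋈[c=d] R)) → 4
  R → 6
  ρ[x/y](R) → 6
  (ρ[a/d]((T ⋈[c=d] R)) ⋈[b=d] ρ[x/y](R)) → 4

== RESULT ==
b | f | c | a | y | d | x
3 | 4 | 7 | 7 | r | 3 | t
3 | 4 | 7 | 7 | r | 3 | t
3 | 6 | 2 | 2 | t | 3 | t
3 | 6 | 2 | 2 | t | 3 | t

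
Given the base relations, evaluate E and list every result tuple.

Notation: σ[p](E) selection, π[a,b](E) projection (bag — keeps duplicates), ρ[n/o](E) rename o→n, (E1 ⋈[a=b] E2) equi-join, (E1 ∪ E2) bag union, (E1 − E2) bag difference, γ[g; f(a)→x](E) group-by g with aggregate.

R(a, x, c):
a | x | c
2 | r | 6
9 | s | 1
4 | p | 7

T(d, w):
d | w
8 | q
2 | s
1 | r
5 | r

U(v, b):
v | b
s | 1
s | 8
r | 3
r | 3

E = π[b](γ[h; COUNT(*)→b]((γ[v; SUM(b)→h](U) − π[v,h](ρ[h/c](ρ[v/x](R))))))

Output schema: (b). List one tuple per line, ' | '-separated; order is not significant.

Subexpression sizes:
  U → 4
  γ[v; SUM(b)→h](U) → 2
  R → 3
  ρ[v/x](R) → 3
  ρ[h/c](ρ[v/x](R)) → 3
  π[v,h](ρ[h/c](ρ[v/x](R))) → 3
  (γ[v; SUM(b)→h](U) − π[v,h](ρ[h/c](ρ[v/x](R)))) → 1
  γ[h; COUNT(*)→b]((γ[v; SUM(b)→h](U) − π[v,h](ρ[h/c](ρ[v/x](R))))) → 1
  π[b](γ[h; COUNT(*)→b]((γ[v; SUM(b)→h](U) − π[v,h](ρ[h/c](ρ[v/x](R)))))) → 1

== RESULT ==
b
1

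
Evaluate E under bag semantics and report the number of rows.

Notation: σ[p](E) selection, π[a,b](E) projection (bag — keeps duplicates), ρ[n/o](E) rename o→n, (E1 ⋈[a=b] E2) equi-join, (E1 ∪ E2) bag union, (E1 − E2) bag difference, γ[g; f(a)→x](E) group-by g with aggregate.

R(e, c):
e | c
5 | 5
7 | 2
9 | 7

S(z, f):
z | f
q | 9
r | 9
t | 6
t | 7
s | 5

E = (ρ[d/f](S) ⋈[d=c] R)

Subexpression sizes:
  S → 5
  ρ[d/f](S) → 5
  R → 3
  (ρ[d/f](S) ⋈[d=c] R) → 2

|E| = 2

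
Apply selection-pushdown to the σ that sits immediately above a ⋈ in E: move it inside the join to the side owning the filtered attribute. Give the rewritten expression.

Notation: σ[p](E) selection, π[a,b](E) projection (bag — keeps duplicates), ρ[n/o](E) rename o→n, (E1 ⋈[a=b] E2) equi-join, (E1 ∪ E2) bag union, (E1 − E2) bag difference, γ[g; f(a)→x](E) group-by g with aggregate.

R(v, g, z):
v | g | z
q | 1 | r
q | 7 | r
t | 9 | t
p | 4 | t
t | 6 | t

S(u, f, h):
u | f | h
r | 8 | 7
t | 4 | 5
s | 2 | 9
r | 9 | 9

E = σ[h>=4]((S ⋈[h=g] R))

σ filters on h, owned by the left side.
E' = (σ[h>=4](S) ⋈[h=g] R)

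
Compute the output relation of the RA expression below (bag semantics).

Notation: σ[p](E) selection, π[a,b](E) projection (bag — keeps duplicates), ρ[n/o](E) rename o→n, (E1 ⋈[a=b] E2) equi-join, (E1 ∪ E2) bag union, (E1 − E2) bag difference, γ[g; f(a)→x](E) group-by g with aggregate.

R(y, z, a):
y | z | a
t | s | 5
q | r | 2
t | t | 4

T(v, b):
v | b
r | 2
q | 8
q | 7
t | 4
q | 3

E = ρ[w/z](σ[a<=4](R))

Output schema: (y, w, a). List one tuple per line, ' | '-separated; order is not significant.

Subexpression sizes:
  R → 3
  σ[a<=4](R) → 2
  ρ[w/z](σ[a<=4](R)) → 2

== RESULT ==
y | w | a
q | r | 2
t | t | 4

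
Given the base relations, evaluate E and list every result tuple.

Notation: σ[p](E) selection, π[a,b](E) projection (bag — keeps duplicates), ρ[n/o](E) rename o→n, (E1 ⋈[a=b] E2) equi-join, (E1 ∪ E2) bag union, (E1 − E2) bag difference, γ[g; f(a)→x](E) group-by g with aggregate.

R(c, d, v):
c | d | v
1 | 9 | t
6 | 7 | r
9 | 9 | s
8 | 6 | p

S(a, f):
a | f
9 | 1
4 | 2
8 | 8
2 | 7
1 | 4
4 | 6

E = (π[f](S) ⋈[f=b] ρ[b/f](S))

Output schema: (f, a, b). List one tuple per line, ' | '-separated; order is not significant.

Stepwise |·|:
  S → 6
  π[f](S) → 6
  S → 6
  ρ[b/f](S) → 6
  (π[f](S) ⋈[f=b] ρ[b/f](S)) → 6

== RESULT ==
f | a | b
1 | 9 | 1
2 | 4 | 2
4 | 1 | 4
6 | 4 | 6
7 | 2 | 7
8 | 8 | 8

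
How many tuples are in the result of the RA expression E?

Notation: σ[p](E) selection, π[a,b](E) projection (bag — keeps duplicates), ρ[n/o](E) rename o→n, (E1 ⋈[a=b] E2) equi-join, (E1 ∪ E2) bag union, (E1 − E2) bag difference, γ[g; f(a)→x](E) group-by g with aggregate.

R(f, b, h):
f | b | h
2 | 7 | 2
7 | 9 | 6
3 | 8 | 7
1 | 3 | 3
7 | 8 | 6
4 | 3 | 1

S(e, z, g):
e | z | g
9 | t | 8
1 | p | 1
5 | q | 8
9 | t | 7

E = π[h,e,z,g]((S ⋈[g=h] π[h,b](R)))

Subexpression sizes:
  S → 4
  R → 6
  π[h,b](R) → 6
  (S ⋈[g=h] π[h,b](R)) → 2
  π[h,e,z,g]((S ⋈[g=h] π[h,b](R))) → 2

|E| = 2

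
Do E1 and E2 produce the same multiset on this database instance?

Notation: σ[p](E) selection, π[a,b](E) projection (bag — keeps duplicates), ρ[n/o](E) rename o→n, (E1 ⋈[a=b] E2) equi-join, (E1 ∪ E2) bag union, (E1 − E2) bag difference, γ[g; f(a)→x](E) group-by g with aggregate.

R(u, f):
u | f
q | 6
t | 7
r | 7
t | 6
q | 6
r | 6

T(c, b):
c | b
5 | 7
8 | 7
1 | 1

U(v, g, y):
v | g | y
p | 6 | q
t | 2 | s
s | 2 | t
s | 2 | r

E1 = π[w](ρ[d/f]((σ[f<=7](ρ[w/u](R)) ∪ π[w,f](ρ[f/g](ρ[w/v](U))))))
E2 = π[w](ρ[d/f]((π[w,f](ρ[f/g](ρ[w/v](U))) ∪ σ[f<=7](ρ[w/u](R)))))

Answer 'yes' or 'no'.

E1 row counts bottom-up:
  R → 6
  ρ[w/u](R) → 6
  σ[f<=7](ρ[w/u](R)) → 6
  U → 4
  ρ[w/v](U) → 4
  ρ[f/g](ρ[w/v](U)) → 4
  π[w,f](ρ[f/g](ρ[w/v](U))) → 4
  (σ[f<=7](ρ[w/u](R)) ∪ π[w,f](ρ[f/g](ρ[w/v](U)))) → 10
  ρ[d/f]((σ[f<=7](ρ[w/u](R)) ∪ π[w,f](ρ[f/g](ρ[w/v](U))))) → 10
  π[w](ρ[d/f]((σ[f<=7](ρ[w/u](R)) ∪ π[w,f](ρ[f/g](ρ[w/v](U)))))) → 10
E2 row counts bottom-up:
  U → 4
  ρ[w/v](U) → 4
  ρ[f/g](ρ[w/v](U)) → 4
  π[w,f](ρ[f/g](ρ[w/v](U))) → 4
  R → 6
  ρ[w/u](R) → 6
  σ[f<=7](ρ[w/u](R)) → 6
  (π[w,f](ρ[f/g](ρ[w/v](U))) ∪ σ[f<=7](ρ[w/u](R))) → 10
  ρ[d/f]((π[w,f](ρ[f/g](ρ[w/v](U))) ∪ σ[f<=7](ρ[w/u](R)))) → 10
  π[w](ρ[d/f]((π[w,f](ρ[f/g](ρ[w/v](U))) ∪ σ[f<=7](ρ[w/u](R))))) → 10

E1 and E2 produce the same multiset:
w
p
q
q
r
r
s
s
t
t
t

yes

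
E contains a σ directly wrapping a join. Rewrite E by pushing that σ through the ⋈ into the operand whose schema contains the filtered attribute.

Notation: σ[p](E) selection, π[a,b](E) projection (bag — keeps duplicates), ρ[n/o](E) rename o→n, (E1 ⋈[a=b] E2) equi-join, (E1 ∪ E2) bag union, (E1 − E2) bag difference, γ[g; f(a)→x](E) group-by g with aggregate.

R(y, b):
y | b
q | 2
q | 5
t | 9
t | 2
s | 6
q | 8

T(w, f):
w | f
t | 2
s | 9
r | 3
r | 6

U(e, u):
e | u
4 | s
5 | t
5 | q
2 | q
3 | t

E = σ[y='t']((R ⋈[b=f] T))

σ filters on y, owned by the left side.
E' = (σ[y='t'](R) ⋈[b=f] T)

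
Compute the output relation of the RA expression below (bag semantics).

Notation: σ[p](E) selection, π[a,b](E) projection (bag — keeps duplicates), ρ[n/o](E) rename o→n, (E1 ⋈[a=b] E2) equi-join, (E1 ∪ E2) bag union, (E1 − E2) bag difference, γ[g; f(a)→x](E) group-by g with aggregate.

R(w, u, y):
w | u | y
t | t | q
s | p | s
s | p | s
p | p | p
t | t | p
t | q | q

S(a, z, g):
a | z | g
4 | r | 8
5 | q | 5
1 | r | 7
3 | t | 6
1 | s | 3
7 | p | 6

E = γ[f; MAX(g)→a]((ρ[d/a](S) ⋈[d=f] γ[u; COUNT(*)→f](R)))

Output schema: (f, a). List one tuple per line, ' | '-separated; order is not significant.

Row counts bottom-up:
  S → 6
  ρ[d/a](S) → 6
  R → 6
  γ[u; COUNT(*)→f](R) → 3
  (ρ[d/a](S) ⋈[d=f] γ[u; COUNT(*)→f](R)) → 3
  γ[f; MAX(g)→a]((ρ[d/a](S) ⋈[d=f] γ[u; COUNT(*)→f](R))) → 2

== RESULT ==
f | a
1 | 7
3 | 6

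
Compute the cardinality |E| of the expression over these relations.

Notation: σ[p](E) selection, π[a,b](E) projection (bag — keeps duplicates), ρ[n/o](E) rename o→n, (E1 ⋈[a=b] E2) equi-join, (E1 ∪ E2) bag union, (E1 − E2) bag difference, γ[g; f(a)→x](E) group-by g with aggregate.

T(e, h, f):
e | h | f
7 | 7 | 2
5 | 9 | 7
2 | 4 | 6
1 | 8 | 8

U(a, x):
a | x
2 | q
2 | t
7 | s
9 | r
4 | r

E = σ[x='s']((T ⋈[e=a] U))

Per-node cardinality:
  T → 4
  U → 5
  (T ⋈[e=a] U) → 3
  σ[x='s']((T ⋈[e=a] U)) → 1

|E| = 1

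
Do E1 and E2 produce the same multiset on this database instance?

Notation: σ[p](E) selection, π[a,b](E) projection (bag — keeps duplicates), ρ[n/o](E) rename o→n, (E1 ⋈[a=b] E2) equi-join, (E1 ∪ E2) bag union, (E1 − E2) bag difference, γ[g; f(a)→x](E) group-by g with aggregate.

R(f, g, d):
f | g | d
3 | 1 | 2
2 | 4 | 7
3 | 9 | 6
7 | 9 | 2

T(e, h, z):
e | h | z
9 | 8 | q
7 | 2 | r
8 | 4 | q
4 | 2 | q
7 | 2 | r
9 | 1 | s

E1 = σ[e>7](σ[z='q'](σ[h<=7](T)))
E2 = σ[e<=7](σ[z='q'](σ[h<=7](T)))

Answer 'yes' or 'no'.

E1 stepwise |·|:
  T → 6
  σ[h<=7](T) → 5
  σ[z='q'](σ[h<=7](T)) → 2
  σ[e>7](σ[z='q'](σ[h<=7](T))) → 1
E2 stepwise |·|:
  T → 6
  σ[h<=7](T) → 5
  σ[z='q'](σ[h<=7](T)) → 2
  σ[e<=7](σ[z='q'](σ[h<=7](T))) → 1

E1 result:
e | h | z
8 | 4 | q
E2 result:
e | h | z
4 | 2 | q
Witness: (8, 4, 'q') appears 1× in E1 but 0× in E2.

no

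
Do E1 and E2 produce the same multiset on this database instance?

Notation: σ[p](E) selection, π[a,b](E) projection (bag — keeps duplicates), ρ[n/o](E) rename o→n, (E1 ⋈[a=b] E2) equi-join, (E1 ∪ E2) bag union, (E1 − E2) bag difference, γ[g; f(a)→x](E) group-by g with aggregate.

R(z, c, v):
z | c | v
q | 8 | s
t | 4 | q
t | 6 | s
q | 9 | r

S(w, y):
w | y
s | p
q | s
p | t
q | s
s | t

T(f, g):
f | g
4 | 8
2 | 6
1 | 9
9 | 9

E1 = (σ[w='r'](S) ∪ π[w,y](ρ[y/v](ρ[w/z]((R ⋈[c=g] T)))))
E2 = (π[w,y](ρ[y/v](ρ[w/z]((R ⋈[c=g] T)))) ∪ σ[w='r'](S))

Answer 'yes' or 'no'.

E1 stepwise |·|:
  S → 5
  σ[w='r'](S) → 0
  R → 4
  T → 4
  (R ⋈[c=g] T) → 4
  ρ[w/z]((R ⋈[c=g] T)) → 4
  ρ[y/v](ρ[w/z]((R ⋈[c=g] T))) → 4
  π[w,y](ρ[y/v](ρ[w/z]((R ⋈[c=g] T)))) → 4
  (σ[w='r'](S) ∪ π[w,y](ρ[y/v](ρ[w/z]((R ⋈[c=g] T))))) → 4
E2 stepwise |·|:
  R → 4
  T → 4
  (R ⋈[c=g] T) → 4
  ρ[w/z]((R ⋈[c=g] T)) → 4
  ρ[y/v](ρ[w/z]((R ⋈[c=g] T))) → 4
  π[w,y](ρ[y/v](ρ[w/z]((R ⋈[c=g] T)))) → 4
  S → 5
  σ[w='r'](S) → 0
  (π[w,y](ρ[y/v](ρ[w/z]((R ⋈[c=g] T)))) ∪ σ[w='r'](S)) → 4

E1 and E2 produce the same multiset:
w | y
q | r
q | r
q | s
t | s

yes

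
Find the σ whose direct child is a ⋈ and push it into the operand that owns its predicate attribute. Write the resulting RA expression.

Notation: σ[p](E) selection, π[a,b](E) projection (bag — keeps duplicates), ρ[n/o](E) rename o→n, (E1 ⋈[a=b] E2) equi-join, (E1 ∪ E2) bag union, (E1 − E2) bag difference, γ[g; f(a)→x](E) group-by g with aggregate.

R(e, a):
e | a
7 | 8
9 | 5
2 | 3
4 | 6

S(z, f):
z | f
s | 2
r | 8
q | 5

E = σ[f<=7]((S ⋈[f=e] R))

σ filters on f, owned by the left side.
E' = (σ[f<=7](S) ⋈[f=e] R)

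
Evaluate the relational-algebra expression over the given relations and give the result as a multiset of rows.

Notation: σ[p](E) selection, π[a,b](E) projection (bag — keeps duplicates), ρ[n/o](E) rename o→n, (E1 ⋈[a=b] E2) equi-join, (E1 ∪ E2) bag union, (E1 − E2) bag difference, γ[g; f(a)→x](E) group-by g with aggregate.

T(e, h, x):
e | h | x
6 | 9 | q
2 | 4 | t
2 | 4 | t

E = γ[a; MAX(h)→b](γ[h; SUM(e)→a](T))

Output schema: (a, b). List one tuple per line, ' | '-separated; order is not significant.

Row counts bottom-up:
  T → 3
  γ[h; SUM(e)→a](T) → 2
  γ[a; MAX(h)→b](γ[h; SUM(e)→a](T)) → 2

== RESULT ==
a | b
4 | 4
6 | 9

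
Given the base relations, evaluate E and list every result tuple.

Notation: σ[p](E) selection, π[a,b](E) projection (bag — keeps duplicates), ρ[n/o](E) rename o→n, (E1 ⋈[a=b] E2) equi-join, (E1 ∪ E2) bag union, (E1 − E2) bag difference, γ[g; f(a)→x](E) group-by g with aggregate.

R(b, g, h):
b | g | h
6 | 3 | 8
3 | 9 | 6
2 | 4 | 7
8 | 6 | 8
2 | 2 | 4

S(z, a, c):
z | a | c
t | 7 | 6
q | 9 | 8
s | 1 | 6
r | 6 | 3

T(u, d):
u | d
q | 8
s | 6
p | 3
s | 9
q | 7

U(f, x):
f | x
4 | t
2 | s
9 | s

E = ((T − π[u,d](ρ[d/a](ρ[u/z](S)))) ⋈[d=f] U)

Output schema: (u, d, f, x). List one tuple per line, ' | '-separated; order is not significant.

Subexpression sizes:
  T → 5
  S → 4
  ρ[u/z](S) → 4
  ρ[d/a](ρ[u/z](S)) → 4
  π[u,d](ρ[d/a](ρ[u/z](S))) → 4
  (T − π[u,d](ρ[d/a](ρ[u/z](S)))) → 5
  U → 3
  ((T − π[u,d](ρ[d/a](ρ[u/z](S)))) ⋈[d=f] U) → 1

== RESULT ==
u | d | f | x
s | 9 | 9 | s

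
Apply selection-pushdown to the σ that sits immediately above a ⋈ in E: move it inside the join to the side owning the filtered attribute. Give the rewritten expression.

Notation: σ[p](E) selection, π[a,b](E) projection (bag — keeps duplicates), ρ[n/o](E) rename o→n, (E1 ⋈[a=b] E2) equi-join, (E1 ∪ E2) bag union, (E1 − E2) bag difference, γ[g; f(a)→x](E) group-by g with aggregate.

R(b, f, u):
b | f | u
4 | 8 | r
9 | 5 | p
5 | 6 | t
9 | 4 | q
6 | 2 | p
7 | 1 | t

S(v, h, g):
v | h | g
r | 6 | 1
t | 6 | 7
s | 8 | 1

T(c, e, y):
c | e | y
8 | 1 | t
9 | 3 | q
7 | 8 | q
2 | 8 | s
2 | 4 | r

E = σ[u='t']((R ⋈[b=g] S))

σ filters on u, owned by the left side.
E' = (σ[u='t'](R) ⋈[b=g] S)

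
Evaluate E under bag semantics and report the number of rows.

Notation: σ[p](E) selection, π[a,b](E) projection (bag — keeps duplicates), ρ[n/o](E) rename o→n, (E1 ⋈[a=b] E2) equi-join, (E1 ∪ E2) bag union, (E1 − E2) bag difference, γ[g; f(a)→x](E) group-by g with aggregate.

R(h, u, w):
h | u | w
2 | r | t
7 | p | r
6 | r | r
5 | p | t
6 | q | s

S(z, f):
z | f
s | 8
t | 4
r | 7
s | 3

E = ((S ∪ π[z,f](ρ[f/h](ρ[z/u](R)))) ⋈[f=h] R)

Stepwise |·|:
  S → 4
  R → 5
  ρ[z/u](R) → 5
  ρ[f/h](ρ[z/u](R)) → 5
  π[z,f](ρ[f/h](ρ[z/u](R))) → 5
  (S ∪ π[z,f](ρ[f/h](ρ[z/u](R)))) → 9
  R → 5
  ((S ∪ π[z,f](ρ[f/h](ρ[z/u](R)))) ⋈[f=h] R) → 8

|E| = 8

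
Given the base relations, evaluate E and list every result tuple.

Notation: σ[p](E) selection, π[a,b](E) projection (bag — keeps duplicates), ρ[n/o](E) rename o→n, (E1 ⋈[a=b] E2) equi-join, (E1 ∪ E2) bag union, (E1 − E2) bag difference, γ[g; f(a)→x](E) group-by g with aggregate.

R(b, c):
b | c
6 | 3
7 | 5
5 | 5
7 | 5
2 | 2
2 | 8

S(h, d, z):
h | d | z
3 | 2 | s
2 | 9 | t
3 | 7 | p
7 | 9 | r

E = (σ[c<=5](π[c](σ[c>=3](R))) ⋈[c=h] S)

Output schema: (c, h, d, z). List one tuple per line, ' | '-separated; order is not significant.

Per-node cardinality:
  R → 6
  σ[c>=3](R) → 5
  π[c](σ[c>=3](R)) → 5
  σ[c<=5](π[c](σ[c>=3](R))) → 4
  S → 4
  (σ[c<=5](π[c](σ[c>=3](R))) ⋈[c=h] S) → 2

== RESULT ==
c | h | d | z
3 | 3 | 2 | s
3 | 3 | 7 | p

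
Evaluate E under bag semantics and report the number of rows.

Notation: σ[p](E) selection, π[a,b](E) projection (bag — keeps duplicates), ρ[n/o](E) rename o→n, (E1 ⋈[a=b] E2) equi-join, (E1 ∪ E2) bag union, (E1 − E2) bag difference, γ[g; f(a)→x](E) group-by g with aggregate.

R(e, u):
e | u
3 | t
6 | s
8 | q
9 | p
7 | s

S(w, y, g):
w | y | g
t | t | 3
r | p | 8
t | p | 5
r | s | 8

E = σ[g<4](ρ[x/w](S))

Stepwise |·|:
  S → 4
  ρ[x/w](S) → 4
  σ[g<4](ρ[x/w](S)) → 1

|E| = 1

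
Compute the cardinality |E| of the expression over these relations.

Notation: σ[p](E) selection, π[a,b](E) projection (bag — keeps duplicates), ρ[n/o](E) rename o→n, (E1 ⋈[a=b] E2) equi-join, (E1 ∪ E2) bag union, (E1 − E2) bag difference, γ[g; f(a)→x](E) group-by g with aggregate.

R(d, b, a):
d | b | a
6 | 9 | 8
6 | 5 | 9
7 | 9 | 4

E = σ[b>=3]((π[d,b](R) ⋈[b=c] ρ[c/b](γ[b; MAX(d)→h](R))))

Row counts bottom-up:
  R → 3
  π[d,b](R) → 3
  R → 3
  γ[b; MAX(d)→h](R) → 2
  ρ[c/b](γ[b; MAX(d)→h](R)) → 2
  (π[d,b](R) ⋈[b=c] ρ[c/b](γ[b; MAX(d)→h](R))) → 3
  σ[b>=3]((π[d,b](R) ⋈[b=c] ρ[c/b](γ[b; MAX(d)→h](R)))) → 3

|E| = 3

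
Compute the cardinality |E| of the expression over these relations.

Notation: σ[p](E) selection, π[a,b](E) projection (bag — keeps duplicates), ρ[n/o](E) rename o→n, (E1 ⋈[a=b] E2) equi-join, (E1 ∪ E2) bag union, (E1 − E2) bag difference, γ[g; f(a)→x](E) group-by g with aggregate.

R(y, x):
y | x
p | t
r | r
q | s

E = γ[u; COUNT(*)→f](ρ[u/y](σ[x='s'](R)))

Row counts bottom-up:
  R → 3
  σ[x='s'](R) → 1
  ρ[u/y](σ[x='s'](R)) → 1
  γ[u; COUNT(*)→f](ρ[u/y](σ[x='s'](R))) → 1

|E| = 1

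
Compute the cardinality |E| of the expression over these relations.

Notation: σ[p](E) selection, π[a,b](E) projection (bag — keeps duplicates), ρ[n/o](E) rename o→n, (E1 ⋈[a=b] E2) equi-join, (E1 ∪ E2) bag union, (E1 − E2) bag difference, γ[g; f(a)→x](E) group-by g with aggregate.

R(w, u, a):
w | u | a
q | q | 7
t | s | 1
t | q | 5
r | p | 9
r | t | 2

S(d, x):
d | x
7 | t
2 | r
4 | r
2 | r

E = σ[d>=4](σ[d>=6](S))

Stepwise |·|:
  S → 4
  σ[d>=6](S) → 1
  σ[d>=4](σ[d>=6](S)) → 1

|E| = 1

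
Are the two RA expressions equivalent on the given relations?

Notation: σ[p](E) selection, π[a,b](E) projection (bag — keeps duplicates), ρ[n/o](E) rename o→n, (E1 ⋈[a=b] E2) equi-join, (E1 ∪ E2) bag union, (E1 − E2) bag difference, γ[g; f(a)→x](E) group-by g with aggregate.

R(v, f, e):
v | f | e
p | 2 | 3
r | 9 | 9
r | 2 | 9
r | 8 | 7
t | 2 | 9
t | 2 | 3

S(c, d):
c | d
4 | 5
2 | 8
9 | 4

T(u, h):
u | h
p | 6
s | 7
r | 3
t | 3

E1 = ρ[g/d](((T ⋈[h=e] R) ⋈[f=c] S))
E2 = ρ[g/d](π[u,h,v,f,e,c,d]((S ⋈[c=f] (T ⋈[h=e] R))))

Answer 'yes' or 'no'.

E1 subexpression sizes:
  T → 4
  R → 6
  (T ⋈[h=e] R) → 5
  S → 3
  ((T ⋈[h=e] R) ⋈[f=c] S) → 4
  ρ[g/d](((T ⋈[h=e] R) ⋈[f=c] S)) → 4
E2 subexpression sizes:
  S → 3
  T → 4
  R → 6
  (T ⋈[h=e] R) → 5
  (S ⋈[c=f] (T ⋈[h=e] R)) → 4
  π[u,h,v,f,e,c,d]((S ⋈[c=f] (T ⋈[h=e] R))) → 4
  ρ[g/d](π[u,h,v,f,e,c,d]((S ⋈[c=f] (T ⋈[h=e] R)))) → 4

E1 and E2 produce the same multiset:
u | h | v | f | e | c | g
r | 3 | p | 2 | 3 | 2 | 8
r | 3 | t | 2 | 3 | 2 | 8
t | 3 | p | 2 | 3 | 2 | 8
t | 3 | t | 2 | 3 | 2 | 8

yes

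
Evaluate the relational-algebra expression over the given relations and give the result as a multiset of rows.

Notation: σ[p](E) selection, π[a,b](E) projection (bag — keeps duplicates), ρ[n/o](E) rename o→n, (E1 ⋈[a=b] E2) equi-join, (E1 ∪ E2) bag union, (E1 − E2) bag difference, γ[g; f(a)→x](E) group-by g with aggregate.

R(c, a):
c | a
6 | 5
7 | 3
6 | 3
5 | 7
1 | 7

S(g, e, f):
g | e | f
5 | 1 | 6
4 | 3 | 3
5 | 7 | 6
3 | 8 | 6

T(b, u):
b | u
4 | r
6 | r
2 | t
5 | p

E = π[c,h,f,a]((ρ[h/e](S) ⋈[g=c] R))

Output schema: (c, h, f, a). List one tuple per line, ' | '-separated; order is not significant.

Stepwise |·|:
  S → 4
  ρ[h/e](S) → 4
  R → 5
  (ρ[h/e](S) ⋈[g=c] R) → 2
  π[c,h,f,a]((ρ[h/e](S) ⋈[g=c] R)) → 2

== RESULT ==
c | h | f | a
5 | 1 | 6 | 7
5 | 7 | 6 | 7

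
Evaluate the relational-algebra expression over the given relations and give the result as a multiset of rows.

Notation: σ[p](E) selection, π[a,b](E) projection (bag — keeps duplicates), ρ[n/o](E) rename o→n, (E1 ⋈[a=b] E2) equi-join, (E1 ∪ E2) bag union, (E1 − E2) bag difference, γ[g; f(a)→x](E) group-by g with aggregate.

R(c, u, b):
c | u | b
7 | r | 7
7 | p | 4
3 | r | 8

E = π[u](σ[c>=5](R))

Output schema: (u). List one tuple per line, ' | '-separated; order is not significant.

Subexpression sizes:
  R → 3
  σ[c>=5](R) → 2
  π[u](σ[c>=5](R)) → 2

== RESULT ==
u
p
r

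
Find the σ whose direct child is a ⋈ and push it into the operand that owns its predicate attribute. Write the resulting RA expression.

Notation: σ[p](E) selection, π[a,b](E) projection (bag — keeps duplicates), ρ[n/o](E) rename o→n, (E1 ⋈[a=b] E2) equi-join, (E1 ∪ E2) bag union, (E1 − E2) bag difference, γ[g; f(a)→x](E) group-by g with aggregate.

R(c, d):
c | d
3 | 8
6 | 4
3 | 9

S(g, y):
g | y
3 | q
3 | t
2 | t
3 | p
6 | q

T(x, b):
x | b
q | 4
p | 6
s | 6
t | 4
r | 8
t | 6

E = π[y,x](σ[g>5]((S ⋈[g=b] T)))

σ filters on g, owned by the left side.
E' = π[y,x]((σ[g>5](S) ⋈[g=b] T))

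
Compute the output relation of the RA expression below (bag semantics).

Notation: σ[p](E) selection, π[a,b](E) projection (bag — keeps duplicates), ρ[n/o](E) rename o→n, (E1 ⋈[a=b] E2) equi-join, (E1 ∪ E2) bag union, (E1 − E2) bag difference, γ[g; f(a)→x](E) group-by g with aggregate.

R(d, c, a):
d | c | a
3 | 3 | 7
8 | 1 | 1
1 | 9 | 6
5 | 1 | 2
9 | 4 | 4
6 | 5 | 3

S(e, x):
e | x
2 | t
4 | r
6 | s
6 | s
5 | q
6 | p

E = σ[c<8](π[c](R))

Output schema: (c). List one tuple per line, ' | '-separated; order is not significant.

Subexpression sizes:
  R → 6
  π[c](R) → 6
  σ[c<8](π[c](R)) → 5

== RESULT ==
c
1
1
3
4
5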